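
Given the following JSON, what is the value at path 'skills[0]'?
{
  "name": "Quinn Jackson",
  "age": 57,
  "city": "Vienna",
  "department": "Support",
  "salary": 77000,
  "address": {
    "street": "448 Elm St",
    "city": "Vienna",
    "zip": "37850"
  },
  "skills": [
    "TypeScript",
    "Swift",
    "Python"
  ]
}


Query: skills[0]
Path: skills -> first element
Value: TypeScript

TypeScript


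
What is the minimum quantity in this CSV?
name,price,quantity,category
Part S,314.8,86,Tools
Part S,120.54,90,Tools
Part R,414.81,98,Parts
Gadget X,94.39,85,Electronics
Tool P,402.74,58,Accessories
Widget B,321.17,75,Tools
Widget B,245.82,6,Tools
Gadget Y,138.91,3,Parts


Computing minimum quantity:
Values: [86, 90, 98, 85, 58, 75, 6, 3]
Min = 3

3


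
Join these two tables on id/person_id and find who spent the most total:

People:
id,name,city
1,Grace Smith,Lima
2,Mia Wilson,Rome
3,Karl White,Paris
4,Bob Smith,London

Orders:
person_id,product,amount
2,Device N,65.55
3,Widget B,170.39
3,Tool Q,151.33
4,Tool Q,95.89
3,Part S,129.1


Join on: people.id = orders.person_id

Joined rows:
  Mia Wilson (Rome) bought Device N for $65.55
  Karl White (Paris) bought Widget B for $170.39
  Karl White (Paris) bought Tool Q for $151.33
  Bob Smith (London) bought Tool Q for $95.89
  Karl White (Paris) bought Part S for $129.1

Total per person:
  Karl White: $450.82
  Bob Smith: $95.89
  Mia Wilson: $65.55

Top spender: Karl White ($450.82)

Karl White ($450.82)


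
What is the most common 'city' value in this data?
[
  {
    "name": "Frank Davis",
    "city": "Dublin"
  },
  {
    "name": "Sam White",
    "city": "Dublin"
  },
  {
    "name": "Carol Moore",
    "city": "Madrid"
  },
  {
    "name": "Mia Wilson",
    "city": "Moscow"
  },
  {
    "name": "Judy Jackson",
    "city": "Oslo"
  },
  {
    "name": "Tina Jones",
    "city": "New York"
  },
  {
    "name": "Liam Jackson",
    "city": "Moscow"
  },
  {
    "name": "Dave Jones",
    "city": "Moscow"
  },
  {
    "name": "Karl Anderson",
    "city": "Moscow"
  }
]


Counting 'city' values across 9 records:

  Moscow: 4 ####
  Dublin: 2 ##
  Madrid: 1 #
  Oslo: 1 #
  New York: 1 #

Most common: Moscow (4 times)

Moscow (4 times)


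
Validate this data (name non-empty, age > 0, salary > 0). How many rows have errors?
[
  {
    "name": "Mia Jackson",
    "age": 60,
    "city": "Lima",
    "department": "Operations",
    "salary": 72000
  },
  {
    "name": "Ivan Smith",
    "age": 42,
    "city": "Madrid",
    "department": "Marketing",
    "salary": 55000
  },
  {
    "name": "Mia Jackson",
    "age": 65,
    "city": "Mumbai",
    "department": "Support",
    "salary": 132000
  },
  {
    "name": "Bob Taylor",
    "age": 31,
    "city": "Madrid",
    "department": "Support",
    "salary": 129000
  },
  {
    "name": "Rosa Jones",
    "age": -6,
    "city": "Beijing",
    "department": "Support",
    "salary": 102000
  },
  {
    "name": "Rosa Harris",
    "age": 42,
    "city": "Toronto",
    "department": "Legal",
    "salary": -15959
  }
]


Validating 6 records:
Rules: name non-empty, age > 0, salary > 0

  Row 1 (Mia Jackson): OK
  Row 2 (Ivan Smith): OK
  Row 3 (Mia Jackson): OK
  Row 4 (Bob Taylor): OK
  Row 5 (Rosa Jones): negative age: -6
  Row 6 (Rosa Harris): negative salary: -15959

Total errors: 2

2 errors


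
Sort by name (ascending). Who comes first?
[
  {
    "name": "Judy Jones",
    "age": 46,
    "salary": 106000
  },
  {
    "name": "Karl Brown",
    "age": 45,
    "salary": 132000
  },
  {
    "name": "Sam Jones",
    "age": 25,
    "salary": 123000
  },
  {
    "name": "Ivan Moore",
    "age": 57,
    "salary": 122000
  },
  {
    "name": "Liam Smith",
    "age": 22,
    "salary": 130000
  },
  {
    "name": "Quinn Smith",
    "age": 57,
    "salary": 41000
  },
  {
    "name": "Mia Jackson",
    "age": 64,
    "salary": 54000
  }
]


Sort by: name (ascending)

Sorted order:
  1. Ivan Moore (name = Ivan Moore)
  2. Judy Jones (name = Judy Jones)
  3. Karl Brown (name = Karl Brown)
  4. Liam Smith (name = Liam Smith)
  5. Mia Jackson (name = Mia Jackson)
  6. Quinn Smith (name = Quinn Smith)
  7. Sam Jones (name = Sam Jones)

First: Ivan Moore

Ivan Moore


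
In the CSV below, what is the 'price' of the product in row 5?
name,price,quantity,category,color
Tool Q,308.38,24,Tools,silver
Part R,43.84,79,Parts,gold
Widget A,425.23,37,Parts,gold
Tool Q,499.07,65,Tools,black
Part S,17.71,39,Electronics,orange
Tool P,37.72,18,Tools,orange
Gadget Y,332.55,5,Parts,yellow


Query: Row 5 ('Part S'), column 'price'
Value: 17.71

17.71


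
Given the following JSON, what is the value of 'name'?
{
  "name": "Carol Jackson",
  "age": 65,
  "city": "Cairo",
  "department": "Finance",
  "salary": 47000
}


Looking up field 'name'
Value: Carol Jackson

Carol Jackson


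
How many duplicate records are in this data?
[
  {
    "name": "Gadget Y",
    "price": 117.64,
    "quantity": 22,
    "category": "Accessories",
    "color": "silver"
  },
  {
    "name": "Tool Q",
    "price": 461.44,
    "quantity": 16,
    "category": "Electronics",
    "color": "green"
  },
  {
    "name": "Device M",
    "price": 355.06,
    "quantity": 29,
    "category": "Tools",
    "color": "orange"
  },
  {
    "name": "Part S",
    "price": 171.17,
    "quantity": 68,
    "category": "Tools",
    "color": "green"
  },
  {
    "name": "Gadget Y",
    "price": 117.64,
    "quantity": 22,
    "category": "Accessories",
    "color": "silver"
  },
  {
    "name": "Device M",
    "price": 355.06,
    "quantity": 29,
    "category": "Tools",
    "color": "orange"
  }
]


Checking 6 records for duplicates:

  Row 1: Gadget Y ($117.64, qty 22)
  Row 2: Tool Q ($461.44, qty 16)
  Row 3: Device M ($355.06, qty 29)
  Row 4: Part S ($171.17, qty 68)
  Row 5: Gadget Y ($117.64, qty 22) <-- DUPLICATE
  Row 6: Device M ($355.06, qty 29) <-- DUPLICATE

Duplicates found: 2
Unique records: 4

2 duplicates, 4 unique


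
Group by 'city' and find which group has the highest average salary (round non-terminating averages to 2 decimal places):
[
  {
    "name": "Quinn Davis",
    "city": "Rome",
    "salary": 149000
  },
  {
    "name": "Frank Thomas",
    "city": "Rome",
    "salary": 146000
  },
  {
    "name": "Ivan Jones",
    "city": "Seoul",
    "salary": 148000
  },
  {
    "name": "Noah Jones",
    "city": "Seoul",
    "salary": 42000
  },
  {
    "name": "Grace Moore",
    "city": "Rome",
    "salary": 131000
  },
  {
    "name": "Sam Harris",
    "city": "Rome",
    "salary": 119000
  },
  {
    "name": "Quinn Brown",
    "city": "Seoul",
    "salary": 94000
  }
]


Group by: city

Groups:
  Rome: 4 people, avg salary = 545000/4 = $136250
  Seoul: 3 people, avg salary = 284000/3 ≈ $94666.67

Highest average salary: Rome ($136250)

Rome ($136250)


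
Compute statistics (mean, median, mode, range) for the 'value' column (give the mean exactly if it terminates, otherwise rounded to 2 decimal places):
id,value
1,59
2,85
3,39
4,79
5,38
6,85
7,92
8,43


Data: [59, 85, 39, 79, 38, 85, 92, 43]
Count: 8
Sum: 520
Mean: 520/8 = 65
Sorted: [38, 39, 43, 59, 79, 85, 85, 92]
Median: 69.0
Mode: 85 (2 times)
Range: 92 - 38 = 54
Min: 38, Max: 92

mean=65, median=69.0, mode=85, range=54


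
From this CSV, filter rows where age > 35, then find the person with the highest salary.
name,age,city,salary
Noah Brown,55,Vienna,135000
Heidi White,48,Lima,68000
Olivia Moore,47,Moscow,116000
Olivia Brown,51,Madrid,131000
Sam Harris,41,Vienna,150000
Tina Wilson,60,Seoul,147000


Filter: age > 35
Sort by: salary (descending)

Filtered records (6):
  Sam Harris, age 41, salary $150000
  Tina Wilson, age 60, salary $147000
  Noah Brown, age 55, salary $135000
  Olivia Brown, age 51, salary $131000
  Olivia Moore, age 47, salary $116000
  Heidi White, age 48, salary $68000

Highest salary: Sam Harris ($150000)

Sam Harris


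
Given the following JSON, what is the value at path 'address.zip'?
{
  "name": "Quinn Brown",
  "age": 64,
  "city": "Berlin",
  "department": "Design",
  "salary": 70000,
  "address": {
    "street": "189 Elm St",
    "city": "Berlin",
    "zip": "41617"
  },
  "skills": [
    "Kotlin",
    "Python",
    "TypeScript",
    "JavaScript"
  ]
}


Query: address.zip
Path: address -> zip
Value: 41617

41617


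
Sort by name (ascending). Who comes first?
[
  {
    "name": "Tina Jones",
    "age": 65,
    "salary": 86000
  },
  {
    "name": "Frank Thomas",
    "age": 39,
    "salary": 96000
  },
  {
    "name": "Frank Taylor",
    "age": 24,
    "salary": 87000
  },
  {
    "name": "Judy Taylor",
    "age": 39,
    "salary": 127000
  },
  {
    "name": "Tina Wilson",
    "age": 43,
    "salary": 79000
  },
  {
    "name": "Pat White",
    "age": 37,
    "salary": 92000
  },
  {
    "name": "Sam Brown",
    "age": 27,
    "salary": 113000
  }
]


Sort by: name (ascending)

Sorted order:
  1. Frank Taylor (name = Frank Taylor)
  2. Frank Thomas (name = Frank Thomas)
  3. Judy Taylor (name = Judy Taylor)
  4. Pat White (name = Pat White)
  5. Sam Brown (name = Sam Brown)
  6. Tina Jones (name = Tina Jones)
  7. Tina Wilson (name = Tina Wilson)

First: Frank Taylor

Frank Taylor


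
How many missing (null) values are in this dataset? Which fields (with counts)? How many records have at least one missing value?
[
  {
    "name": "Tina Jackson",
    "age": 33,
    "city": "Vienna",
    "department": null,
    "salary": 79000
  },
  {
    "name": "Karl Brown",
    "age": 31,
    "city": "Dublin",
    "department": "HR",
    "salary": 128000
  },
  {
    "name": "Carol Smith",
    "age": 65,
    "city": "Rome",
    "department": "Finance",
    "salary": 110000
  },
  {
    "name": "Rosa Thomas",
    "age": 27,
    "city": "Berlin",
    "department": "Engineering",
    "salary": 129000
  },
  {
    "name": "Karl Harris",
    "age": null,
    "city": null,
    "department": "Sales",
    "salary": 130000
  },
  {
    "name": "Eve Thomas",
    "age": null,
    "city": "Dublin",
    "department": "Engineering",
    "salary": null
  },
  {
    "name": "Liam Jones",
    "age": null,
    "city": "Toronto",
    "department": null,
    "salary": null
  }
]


Checking for missing (null) values in 7 records:

  Tina Jackson: department
  Karl Brown: complete
  Carol Smith: complete
  Rosa Thomas: complete
  Karl Harris: age, city
  Eve Thomas: age, salary
  Liam Jones: age, department, salary

Per field:
  name: 0 missing
  age: 3 missing
  city: 1 missing
  department: 2 missing
  salary: 2 missing

Total missing values: 8
Records with any missing: 4

8 missing values (age: 3, city: 1, department: 2, salary: 2); 4 incomplete records


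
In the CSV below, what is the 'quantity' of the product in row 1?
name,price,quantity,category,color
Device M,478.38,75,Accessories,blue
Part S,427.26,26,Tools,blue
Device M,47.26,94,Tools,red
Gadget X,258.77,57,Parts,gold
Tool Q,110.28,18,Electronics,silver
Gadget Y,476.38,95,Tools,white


Query: Row 1 ('Device M'), column 'quantity'
Value: 75

75


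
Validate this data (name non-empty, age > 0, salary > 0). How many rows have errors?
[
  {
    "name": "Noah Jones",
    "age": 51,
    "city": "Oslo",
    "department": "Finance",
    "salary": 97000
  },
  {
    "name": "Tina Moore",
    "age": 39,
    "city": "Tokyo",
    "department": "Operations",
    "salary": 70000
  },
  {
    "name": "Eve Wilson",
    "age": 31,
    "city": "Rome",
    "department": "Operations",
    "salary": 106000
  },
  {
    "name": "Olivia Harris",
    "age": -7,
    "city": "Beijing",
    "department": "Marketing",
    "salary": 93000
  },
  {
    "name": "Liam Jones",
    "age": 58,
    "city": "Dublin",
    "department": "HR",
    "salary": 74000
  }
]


Validating 5 records:
Rules: name non-empty, age > 0, salary > 0

  Row 1 (Noah Jones): OK
  Row 2 (Tina Moore): OK
  Row 3 (Eve Wilson): OK
  Row 4 (Olivia Harris): negative age: -7
  Row 5 (Liam Jones): OK

Total errors: 1

1 errors


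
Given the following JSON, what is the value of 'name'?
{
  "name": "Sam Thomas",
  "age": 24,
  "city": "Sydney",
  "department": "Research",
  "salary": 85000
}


Looking up field 'name'
Value: Sam Thomas

Sam Thomas


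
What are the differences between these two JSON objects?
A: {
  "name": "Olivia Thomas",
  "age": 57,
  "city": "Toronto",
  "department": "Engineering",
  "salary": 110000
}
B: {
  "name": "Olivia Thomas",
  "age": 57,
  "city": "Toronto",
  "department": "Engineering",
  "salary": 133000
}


Comparing each field (in key order):
  name: same
  age: same
  city: same
  department: same
  salary: DIFFERENT
Differences:
  salary: 110000 -> 133000

1 field(s) changed

1 change: salary


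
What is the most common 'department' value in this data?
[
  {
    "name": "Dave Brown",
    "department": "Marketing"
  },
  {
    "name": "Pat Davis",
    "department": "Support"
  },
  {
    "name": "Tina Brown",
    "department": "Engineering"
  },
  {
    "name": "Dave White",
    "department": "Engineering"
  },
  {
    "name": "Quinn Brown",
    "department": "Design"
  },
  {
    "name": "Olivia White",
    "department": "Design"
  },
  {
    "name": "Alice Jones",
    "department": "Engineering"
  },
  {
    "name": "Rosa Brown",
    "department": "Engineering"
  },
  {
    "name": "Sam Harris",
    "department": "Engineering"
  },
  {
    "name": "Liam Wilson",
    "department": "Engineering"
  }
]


Counting 'department' values across 10 records:

  Engineering: 6 ######
  Design: 2 ##
  Marketing: 1 #
  Support: 1 #

Most common: Engineering (6 times)

Engineering (6 times)


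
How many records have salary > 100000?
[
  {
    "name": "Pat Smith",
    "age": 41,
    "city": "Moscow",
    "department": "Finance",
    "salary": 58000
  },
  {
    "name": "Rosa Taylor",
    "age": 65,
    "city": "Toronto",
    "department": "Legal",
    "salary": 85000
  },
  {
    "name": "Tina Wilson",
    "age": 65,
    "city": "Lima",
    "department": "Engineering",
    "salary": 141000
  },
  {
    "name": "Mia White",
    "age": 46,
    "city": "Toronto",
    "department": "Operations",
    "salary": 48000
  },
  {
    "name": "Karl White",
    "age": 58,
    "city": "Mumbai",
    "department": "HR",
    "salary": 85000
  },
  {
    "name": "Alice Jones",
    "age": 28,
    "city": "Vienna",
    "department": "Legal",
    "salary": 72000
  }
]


Data: 6 records
Condition: salary > 100000

Checking each record:
  Pat Smith: 58000
  Rosa Taylor: 85000
  Tina Wilson: 141000 MATCH
  Mia White: 48000
  Karl White: 85000
  Alice Jones: 72000

Count: 1

1


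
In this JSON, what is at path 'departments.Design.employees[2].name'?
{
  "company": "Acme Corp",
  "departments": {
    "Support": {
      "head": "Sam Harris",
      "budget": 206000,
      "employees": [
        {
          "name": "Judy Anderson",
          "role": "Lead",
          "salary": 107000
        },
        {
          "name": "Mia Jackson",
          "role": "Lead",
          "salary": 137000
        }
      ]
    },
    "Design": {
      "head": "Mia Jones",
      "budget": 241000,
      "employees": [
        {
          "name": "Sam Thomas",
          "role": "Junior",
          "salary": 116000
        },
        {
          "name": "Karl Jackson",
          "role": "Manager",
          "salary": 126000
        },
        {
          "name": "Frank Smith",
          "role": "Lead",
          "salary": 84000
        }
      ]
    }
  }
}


Path: departments.Design.employees[2].name

Navigate:
  -> departments
  -> Design
  -> employees[2].name = 'Frank Smith'

Frank Smith


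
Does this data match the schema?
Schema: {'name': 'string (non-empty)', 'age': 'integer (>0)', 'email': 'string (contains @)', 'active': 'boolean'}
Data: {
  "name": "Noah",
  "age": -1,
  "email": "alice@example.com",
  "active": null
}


Validating each field against schema:
  name: OK (non-empty string)
  age: FAIL (-1 is not > 0)
  email: OK (string with @)
  active: FAIL (null is not a boolean)

Result: INVALID (2 errors: age, active)

INVALID (2 errors: age, active)


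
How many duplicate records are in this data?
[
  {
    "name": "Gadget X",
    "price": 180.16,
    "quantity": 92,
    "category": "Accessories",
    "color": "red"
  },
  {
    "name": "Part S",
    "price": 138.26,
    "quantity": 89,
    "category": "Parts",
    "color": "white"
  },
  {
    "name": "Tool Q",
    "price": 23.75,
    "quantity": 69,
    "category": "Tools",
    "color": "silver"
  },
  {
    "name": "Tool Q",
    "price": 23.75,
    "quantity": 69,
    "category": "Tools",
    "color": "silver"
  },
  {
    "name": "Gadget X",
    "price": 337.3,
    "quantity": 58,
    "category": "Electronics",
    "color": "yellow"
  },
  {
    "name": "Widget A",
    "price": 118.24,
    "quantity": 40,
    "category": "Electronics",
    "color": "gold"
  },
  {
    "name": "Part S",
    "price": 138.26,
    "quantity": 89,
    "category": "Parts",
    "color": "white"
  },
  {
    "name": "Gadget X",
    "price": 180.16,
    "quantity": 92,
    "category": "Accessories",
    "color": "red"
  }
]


Checking 8 records for duplicates:

  Row 1: Gadget X ($180.16, qty 92)
  Row 2: Part S ($138.26, qty 89)
  Row 3: Tool Q ($23.75, qty 69)
  Row 4: Tool Q ($23.75, qty 69) <-- DUPLICATE
  Row 5: Gadget X ($337.3, qty 58)
  Row 6: Widget A ($118.24, qty 40)
  Row 7: Part S ($138.26, qty 89) <-- DUPLICATE
  Row 8: Gadget X ($180.16, qty 92) <-- DUPLICATE

Duplicates found: 3
Unique records: 5

3 duplicates, 5 unique


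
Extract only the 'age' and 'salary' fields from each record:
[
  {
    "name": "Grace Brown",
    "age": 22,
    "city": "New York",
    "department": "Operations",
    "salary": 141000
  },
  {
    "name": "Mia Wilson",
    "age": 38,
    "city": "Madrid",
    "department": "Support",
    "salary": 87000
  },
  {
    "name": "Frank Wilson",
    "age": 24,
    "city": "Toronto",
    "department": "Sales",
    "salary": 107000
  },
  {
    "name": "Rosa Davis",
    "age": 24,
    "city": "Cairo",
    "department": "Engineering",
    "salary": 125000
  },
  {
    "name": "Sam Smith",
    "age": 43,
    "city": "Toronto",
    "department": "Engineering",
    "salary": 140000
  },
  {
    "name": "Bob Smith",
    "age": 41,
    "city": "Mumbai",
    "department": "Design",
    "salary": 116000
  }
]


Original: 6 records with fields: name, age, city, department, salary
Keep: ['age', 'salary']
Drop: ['name', 'city', 'department']
Result: 6 records, 2 fields each

[
  {
    "age": 22,
    "salary": 141000
  },
  {
    "age": 38,
    "salary": 87000
  },
  {
    "age": 24,
    "salary": 107000
  },
  {
    "age": 24,
    "salary": 125000
  },
  {
    "age": 43,
    "salary": 140000
  },
  {
    "age": 41,
    "salary": 116000
  }
]


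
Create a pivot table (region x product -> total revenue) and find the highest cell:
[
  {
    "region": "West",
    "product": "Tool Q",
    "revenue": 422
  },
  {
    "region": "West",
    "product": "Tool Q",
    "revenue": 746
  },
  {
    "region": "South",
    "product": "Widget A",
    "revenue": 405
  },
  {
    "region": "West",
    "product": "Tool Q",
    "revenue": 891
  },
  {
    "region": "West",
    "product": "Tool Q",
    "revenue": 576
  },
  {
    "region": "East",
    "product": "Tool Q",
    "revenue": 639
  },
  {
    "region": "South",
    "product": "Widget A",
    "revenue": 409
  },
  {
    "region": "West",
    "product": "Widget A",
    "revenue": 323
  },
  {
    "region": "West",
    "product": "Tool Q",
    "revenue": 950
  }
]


Pivot: region (rows) x product (columns) -> total revenue

     Tool Q        Widget A    
East           639             0  
South            0           814  
West          3585           323  

Highest: West / Tool Q = $3585

West / Tool Q = $3585


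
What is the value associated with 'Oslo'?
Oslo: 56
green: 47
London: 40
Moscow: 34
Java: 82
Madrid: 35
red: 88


Looking up key 'Oslo'
Value: 56

56


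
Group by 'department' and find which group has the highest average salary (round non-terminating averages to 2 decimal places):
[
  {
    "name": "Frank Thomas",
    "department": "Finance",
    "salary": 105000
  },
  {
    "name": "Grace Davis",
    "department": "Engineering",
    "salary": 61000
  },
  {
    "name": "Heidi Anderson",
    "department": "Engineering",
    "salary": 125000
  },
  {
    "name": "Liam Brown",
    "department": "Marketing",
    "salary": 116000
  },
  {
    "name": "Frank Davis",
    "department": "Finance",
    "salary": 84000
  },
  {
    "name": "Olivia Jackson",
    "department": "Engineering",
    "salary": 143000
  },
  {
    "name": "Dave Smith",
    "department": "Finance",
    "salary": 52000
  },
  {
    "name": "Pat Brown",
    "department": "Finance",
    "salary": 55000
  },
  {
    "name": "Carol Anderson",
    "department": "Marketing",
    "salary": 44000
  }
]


Group by: department

Groups:
  Engineering: 3 people, avg salary = 329000/3 ≈ $109666.67
  Finance: 4 people, avg salary = 296000/4 = $74000
  Marketing: 2 people, avg salary = 160000/2 = $80000

Highest average salary: Engineering (≈$109666.67)

Engineering (≈$109666.67)


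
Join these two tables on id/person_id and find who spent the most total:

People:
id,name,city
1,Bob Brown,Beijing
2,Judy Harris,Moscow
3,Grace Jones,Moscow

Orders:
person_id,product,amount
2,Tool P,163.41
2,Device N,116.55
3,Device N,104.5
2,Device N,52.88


Join on: people.id = orders.person_id

Joined rows:
  Judy Harris (Moscow) bought Tool P for $163.41
  Judy Harris (Moscow) bought Device N for $116.55
  Grace Jones (Moscow) bought Device N for $104.5
  Judy Harris (Moscow) bought Device N for $52.88

Total per person:
  Judy Harris: $332.84
  Grace Jones: $104.50

Top spender: Judy Harris ($332.84)

Judy Harris ($332.84)


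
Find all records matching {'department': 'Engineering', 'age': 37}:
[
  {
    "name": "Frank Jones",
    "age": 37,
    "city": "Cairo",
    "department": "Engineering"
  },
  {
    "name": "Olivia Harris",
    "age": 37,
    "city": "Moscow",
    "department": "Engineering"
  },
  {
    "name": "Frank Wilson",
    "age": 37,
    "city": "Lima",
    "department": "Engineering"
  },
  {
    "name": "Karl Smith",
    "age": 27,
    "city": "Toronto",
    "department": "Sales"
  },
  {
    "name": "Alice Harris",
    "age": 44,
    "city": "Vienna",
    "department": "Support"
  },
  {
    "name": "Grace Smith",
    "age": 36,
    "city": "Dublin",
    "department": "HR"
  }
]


Search criteria: {'department': 'Engineering', 'age': 37}

Checking 6 records:
  Frank Jones: {department: Engineering, age: 37} <-- MATCH
  Olivia Harris: {department: Engineering, age: 37} <-- MATCH
  Frank Wilson: {department: Engineering, age: 37} <-- MATCH
  Karl Smith: {department: Sales, age: 27}
  Alice Harris: {department: Support, age: 44}
  Grace Smith: {department: HR, age: 36}

Matches: ["Frank Jones", "Olivia Harris", "Frank Wilson"]

["Frank Jones", "Olivia Harris", "Frank Wilson"]


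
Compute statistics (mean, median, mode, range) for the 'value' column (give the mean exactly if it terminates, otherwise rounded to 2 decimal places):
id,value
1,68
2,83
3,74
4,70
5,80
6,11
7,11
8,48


Data: [68, 83, 74, 70, 80, 11, 11, 48]
Count: 8
Sum: 445
Mean: 445/8 = 55.625
Sorted: [11, 11, 48, 68, 70, 74, 80, 83]
Median: 69.0
Mode: 11 (2 times)
Range: 83 - 11 = 72
Min: 11, Max: 83

mean=55.625, median=69.0, mode=11, range=72


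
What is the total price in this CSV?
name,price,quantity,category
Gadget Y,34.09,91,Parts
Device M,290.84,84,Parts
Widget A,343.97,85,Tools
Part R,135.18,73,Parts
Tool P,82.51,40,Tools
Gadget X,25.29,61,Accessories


Computing total price:
Values: [34.09, 290.84, 343.97, 135.18, 82.51, 25.29]
Sum = 911.88

911.88


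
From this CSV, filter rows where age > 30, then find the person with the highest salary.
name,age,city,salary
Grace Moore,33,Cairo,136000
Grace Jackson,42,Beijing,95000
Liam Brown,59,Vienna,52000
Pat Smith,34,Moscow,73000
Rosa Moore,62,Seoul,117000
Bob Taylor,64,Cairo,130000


Filter: age > 30
Sort by: salary (descending)

Filtered records (6):
  Grace Moore, age 33, salary $136000
  Bob Taylor, age 64, salary $130000
  Rosa Moore, age 62, salary $117000
  Grace Jackson, age 42, salary $95000
  Pat Smith, age 34, salary $73000
  Liam Brown, age 59, salary $52000

Highest salary: Grace Moore ($136000)

Grace Moore


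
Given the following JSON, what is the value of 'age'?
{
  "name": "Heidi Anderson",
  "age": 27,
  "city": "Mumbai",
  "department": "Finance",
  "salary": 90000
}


Looking up field 'age'
Value: 27

27


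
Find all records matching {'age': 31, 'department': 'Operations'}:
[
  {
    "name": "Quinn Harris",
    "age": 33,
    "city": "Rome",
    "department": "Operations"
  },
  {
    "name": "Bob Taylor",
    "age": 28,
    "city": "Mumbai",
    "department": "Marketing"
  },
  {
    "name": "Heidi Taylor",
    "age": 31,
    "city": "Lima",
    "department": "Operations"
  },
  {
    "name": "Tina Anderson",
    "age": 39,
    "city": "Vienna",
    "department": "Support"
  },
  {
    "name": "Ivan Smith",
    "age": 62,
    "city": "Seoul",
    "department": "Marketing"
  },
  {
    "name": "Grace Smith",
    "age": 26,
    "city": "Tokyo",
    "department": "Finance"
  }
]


Search criteria: {'age': 31, 'department': 'Operations'}

Checking 6 records:
  Quinn Harris: {age: 33, department: Operations}
  Bob Taylor: {age: 28, department: Marketing}
  Heidi Taylor: {age: 31, department: Operations} <-- MATCH
  Tina Anderson: {age: 39, department: Support}
  Ivan Smith: {age: 62, department: Marketing}
  Grace Smith: {age: 26, department: Finance}

Matches: ["Heidi Taylor"]

["Heidi Taylor"]


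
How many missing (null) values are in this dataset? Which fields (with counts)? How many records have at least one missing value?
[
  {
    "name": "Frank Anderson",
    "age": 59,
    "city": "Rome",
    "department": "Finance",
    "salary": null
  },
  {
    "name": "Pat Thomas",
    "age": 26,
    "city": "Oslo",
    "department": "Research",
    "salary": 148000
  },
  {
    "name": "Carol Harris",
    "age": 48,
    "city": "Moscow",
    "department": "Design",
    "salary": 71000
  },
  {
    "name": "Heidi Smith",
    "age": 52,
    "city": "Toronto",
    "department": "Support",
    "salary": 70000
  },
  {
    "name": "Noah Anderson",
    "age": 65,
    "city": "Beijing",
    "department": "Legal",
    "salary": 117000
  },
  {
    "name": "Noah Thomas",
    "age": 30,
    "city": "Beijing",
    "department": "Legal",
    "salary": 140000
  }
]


Checking for missing (null) values in 6 records:

  Frank Anderson: salary
  Pat Thomas: complete
  Carol Harris: complete
  Heidi Smith: complete
  Noah Anderson: complete
  Noah Thomas: complete

Per field:
  name: 0 missing
  age: 0 missing
  city: 0 missing
  department: 0 missing
  salary: 1 missing

Total missing values: 1
Records with any missing: 1

1 missing values (salary: 1); 1 incomplete records


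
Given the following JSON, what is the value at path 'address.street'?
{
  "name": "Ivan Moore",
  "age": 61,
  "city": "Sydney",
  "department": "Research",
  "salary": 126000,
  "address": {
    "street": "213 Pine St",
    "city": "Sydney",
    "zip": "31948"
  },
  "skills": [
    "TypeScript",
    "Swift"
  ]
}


Query: address.street
Path: address -> street
Value: 213 Pine St

213 Pine St


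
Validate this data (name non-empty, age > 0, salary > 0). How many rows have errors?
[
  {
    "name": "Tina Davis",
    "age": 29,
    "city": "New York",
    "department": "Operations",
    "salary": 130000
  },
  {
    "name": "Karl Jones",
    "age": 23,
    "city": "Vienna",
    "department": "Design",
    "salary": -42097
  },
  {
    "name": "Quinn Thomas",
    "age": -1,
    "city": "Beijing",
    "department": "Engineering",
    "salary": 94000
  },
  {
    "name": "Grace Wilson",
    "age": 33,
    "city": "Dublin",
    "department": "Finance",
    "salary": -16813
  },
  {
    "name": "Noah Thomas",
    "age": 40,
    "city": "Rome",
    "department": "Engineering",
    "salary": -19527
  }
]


Validating 5 records:
Rules: name non-empty, age > 0, salary > 0

  Row 1 (Tina Davis): OK
  Row 2 (Karl Jones): negative salary: -42097
  Row 3 (Quinn Thomas): negative age: -1
  Row 4 (Grace Wilson): negative salary: -16813
  Row 5 (Noah Thomas): negative salary: -19527

Total errors: 4

4 errors


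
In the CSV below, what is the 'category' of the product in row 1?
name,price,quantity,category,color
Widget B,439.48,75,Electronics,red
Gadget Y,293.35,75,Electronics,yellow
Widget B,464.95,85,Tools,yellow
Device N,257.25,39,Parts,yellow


Query: Row 1 ('Widget B'), column 'category'
Value: Electronics

Electronics


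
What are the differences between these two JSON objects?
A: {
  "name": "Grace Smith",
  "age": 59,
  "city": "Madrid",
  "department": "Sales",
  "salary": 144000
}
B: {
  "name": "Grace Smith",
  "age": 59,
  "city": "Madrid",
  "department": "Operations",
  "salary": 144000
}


Comparing each field (in key order):
  name: same
  age: same
  city: same
  department: DIFFERENT
  salary: same
Differences:
  department: Sales -> Operations

1 field(s) changed

1 change: department


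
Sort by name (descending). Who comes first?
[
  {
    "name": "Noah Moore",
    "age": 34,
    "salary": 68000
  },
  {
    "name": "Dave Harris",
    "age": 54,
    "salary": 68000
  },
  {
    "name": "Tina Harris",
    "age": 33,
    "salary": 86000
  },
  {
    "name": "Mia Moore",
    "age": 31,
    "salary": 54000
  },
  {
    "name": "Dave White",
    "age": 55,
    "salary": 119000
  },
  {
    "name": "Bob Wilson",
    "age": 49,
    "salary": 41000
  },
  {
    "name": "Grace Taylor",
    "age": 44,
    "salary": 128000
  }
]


Sort by: name (descending)

Sorted order:
  1. Tina Harris (name = Tina Harris)
  2. Noah Moore (name = Noah Moore)
  3. Mia Moore (name = Mia Moore)
  4. Grace Taylor (name = Grace Taylor)
  5. Dave White (name = Dave White)
  6. Dave Harris (name = Dave Harris)
  7. Bob Wilson (name = Bob Wilson)

First: Tina Harris

Tina Harris


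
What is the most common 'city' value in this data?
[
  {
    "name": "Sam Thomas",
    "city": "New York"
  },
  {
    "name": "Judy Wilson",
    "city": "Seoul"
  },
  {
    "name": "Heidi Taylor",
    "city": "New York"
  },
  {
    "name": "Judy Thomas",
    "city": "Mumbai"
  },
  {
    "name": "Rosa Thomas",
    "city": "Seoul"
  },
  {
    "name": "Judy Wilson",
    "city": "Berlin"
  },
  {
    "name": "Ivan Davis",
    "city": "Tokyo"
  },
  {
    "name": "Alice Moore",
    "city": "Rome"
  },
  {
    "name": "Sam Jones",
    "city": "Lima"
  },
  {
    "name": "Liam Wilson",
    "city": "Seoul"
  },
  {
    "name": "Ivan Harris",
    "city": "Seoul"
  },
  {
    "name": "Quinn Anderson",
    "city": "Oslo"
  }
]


Counting 'city' values across 12 records:

  Seoul: 4 ####
  New York: 2 ##
  Mumbai: 1 #
  Berlin: 1 #
  Tokyo: 1 #
  Rome: 1 #
  Lima: 1 #
  Oslo: 1 #

Most common: Seoul (4 times)

Seoul (4 times)


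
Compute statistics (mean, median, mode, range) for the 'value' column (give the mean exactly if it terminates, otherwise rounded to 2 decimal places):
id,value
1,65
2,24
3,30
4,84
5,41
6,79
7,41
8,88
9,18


Data: [65, 24, 30, 84, 41, 79, 41, 88, 18]
Count: 9
Sum: 470
Mean: 470/9 ≈ 52.22 (rounded to 2 decimal places)
Sorted: [18, 24, 30, 41, 41, 65, 79, 84, 88]
Median: 41.0
Mode: 41 (2 times)
Range: 88 - 18 = 70
Min: 18, Max: 88

mean≈52.22, median=41.0, mode=41, range=70


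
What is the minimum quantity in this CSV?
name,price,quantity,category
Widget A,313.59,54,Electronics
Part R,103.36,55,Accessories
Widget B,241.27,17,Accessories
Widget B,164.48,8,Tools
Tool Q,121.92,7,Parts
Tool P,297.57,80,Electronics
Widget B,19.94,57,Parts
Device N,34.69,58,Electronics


Computing minimum quantity:
Values: [54, 55, 17, 8, 7, 80, 57, 58]
Min = 7

7


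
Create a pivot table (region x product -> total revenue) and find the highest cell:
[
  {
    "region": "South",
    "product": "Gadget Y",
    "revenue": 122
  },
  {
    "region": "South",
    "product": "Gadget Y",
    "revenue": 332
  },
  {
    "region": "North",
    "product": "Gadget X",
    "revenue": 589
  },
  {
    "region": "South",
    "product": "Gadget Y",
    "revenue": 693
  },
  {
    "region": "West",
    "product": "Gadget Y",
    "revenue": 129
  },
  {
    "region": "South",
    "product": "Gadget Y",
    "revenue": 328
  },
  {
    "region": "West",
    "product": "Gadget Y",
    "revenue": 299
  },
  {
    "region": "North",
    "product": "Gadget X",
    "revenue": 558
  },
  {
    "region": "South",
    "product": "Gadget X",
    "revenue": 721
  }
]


Pivot: region (rows) x product (columns) -> total revenue

     Gadget X      Gadget Y    
North         1147             0  
South          721          1475  
West             0           428  

Highest: South / Gadget Y = $1475

South / Gadget Y = $1475


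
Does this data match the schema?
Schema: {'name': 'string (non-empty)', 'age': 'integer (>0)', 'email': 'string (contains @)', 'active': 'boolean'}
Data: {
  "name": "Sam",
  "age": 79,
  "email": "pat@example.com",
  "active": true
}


Validating each field against schema:
  name: OK (non-empty string)
  age: OK (positive integer)
  email: OK (string with @)
  active: OK (boolean)

Result: VALID

VALID


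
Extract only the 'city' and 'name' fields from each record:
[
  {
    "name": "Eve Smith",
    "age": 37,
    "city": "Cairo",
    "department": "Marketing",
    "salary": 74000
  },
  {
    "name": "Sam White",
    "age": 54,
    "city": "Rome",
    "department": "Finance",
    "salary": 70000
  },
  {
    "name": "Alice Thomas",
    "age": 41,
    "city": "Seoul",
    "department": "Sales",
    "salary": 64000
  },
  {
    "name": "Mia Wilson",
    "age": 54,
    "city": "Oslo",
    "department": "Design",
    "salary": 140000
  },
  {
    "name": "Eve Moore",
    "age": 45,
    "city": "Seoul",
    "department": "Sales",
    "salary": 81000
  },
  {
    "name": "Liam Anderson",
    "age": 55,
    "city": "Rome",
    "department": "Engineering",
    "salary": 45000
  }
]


Original: 6 records with fields: name, age, city, department, salary
Keep: ['city', 'name']
Drop: ['age', 'department', 'salary']
Result: 6 records, 2 fields each

[
  {
    "city": "Cairo",
    "name": "Eve Smith"
  },
  {
    "city": "Rome",
    "name": "Sam White"
  },
  {
    "city": "Seoul",
    "name": "Alice Thomas"
  },
  {
    "city": "Oslo",
    "name": "Mia Wilson"
  },
  {
    "city": "Seoul",
    "name": "Eve Moore"
  },
  {
    "city": "Rome",
    "name": "Liam Anderson"
  }
]


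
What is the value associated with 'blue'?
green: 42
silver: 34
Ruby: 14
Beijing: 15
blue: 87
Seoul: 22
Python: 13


Looking up key 'blue'
Value: 87

87


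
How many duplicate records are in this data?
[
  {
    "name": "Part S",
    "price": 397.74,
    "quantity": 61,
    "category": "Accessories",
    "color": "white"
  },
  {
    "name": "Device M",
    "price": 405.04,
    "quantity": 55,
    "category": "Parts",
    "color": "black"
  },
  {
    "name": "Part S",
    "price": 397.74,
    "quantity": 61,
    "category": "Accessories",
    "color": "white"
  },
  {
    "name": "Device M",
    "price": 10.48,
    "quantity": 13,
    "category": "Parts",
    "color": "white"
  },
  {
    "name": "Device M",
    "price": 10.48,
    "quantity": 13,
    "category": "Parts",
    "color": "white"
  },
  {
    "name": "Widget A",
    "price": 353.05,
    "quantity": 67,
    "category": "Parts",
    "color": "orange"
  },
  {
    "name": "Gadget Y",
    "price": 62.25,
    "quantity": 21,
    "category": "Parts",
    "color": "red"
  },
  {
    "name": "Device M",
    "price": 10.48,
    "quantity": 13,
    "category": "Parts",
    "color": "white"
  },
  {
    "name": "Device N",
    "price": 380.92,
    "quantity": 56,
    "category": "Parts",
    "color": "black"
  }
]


Checking 9 records for duplicates:

  Row 1: Part S ($397.74, qty 61)
  Row 2: Device M ($405.04, qty 55)
  Row 3: Part S ($397.74, qty 61) <-- DUPLICATE
  Row 4: Device M ($10.48, qty 13)
  Row 5: Device M ($10.48, qty 13) <-- DUPLICATE
  Row 6: Widget A ($353.05, qty 67)
  Row 7: Gadget Y ($62.25, qty 21)
  Row 8: Device M ($10.48, qty 13) <-- DUPLICATE
  Row 9: Device N ($380.92, qty 56)

Duplicates found: 3
Unique records: 6

3 duplicates, 6 unique


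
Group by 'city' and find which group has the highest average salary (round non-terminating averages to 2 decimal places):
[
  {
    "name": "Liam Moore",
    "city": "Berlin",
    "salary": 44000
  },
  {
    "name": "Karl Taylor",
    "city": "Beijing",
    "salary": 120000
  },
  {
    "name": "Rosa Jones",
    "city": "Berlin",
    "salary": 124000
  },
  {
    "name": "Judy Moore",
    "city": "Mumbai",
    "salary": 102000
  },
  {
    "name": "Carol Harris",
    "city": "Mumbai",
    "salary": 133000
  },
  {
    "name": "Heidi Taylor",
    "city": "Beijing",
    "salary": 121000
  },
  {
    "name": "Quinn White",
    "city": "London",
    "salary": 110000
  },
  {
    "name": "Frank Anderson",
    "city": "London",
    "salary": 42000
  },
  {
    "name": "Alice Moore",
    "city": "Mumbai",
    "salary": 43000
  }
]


Group by: city

Groups:
  Beijing: 2 people, avg salary = 241000/2 = $120500
  Berlin: 2 people, avg salary = 168000/2 = $84000
  London: 2 people, avg salary = 152000/2 = $76000
  Mumbai: 3 people, avg salary = 278000/3 ≈ $92666.67

Highest average salary: Beijing ($120500)

Beijing ($120500)


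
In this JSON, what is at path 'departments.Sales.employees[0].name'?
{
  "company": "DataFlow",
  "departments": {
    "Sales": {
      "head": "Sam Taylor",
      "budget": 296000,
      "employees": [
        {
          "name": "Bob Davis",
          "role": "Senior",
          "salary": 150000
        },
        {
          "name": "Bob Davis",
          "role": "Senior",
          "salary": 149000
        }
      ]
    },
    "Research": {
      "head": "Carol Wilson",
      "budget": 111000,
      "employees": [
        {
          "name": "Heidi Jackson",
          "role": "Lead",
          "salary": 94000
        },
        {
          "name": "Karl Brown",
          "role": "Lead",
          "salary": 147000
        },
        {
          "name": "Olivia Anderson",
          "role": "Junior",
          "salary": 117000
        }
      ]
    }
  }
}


Path: departments.Sales.employees[0].name

Navigate:
  -> departments
  -> Sales
  -> employees[0].name = 'Bob Davis'

Bob Davis


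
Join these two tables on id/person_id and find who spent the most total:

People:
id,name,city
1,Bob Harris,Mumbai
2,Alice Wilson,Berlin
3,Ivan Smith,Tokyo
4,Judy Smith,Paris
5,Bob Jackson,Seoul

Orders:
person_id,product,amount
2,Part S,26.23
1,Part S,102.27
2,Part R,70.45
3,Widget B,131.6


Join on: people.id = orders.person_id

Joined rows:
  Alice Wilson (Berlin) bought Part S for $26.23
  Bob Harris (Mumbai) bought Part S for $102.27
  Alice Wilson (Berlin) bought Part R for $70.45
  Ivan Smith (Tokyo) bought Widget B for $131.6

Total per person:
  Ivan Smith: $131.60
  Bob Harris: $102.27
  Alice Wilson: $96.68

Top spender: Ivan Smith ($131.60)

Ivan Smith ($131.60)


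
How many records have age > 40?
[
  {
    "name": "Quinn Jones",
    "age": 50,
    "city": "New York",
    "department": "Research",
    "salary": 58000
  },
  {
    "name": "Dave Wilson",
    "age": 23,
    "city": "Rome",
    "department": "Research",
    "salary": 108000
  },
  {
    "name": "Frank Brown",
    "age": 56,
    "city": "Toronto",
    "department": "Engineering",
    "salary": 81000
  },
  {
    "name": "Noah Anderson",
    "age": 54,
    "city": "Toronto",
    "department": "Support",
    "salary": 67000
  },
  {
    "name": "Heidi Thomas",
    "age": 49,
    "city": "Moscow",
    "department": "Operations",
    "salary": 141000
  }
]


Data: 5 records
Condition: age > 40

Checking each record:
  Quinn Jones: 50 MATCH
  Dave Wilson: 23
  Frank Brown: 56 MATCH
  Noah Anderson: 54 MATCH
  Heidi Thomas: 49 MATCH

Count: 4

4


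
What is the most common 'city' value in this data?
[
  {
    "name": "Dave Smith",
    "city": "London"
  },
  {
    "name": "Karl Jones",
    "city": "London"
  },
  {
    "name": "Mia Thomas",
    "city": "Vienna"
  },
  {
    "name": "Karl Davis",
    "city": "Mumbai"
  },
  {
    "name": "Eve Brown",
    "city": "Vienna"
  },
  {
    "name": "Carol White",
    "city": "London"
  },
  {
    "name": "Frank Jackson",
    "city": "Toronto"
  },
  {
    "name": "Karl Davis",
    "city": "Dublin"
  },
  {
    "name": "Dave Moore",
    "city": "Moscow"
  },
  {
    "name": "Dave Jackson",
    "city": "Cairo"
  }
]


Counting 'city' values across 10 records:

  London: 3 ###
  Vienna: 2 ##
  Mumbai: 1 #
  Toronto: 1 #
  Dublin: 1 #
  Moscow: 1 #
  Cairo: 1 #

Most common: London (3 times)

London (3 times)
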